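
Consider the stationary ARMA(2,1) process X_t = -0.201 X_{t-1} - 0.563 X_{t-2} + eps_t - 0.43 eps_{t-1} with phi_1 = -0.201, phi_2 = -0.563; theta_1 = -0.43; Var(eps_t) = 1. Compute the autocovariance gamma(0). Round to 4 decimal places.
\gamma(0) = 1.9286

Multiply the model equation by X_{t-k} and take expectations. With theta_0 = psi_0 = 1 and psi_j the MA(infinity) weights, this gives
  gamma(k) - sum_i phi_i gamma(k-i) = c_k,
  c_k = sigma^2 * sum_{j=k..q} theta_j psi_{j-k}   (c_k = 0 for k > q),
using gamma(-m) = gamma(m).
psi-weights needed (psi_j = theta_j + sum_i phi_i psi_{j-i}):
  psi_1 = theta_1 + phi_1 = -0.43 + (-0.201) = -0.631
Right-hand sides:
  c_0 = sigma^2 (1 + theta_1 psi_1) = 1 * (1 + (-0.43)(-0.631)) = 1 * 1.27133 = 1.27133
  c_1 = sigma^2 theta_1 = 1 * (-0.43) = -0.43
  c_2 = 0
Equations for k = 0, 1, 2 (AR order 2, c_2 = 0):
  (E0) gamma(0) = phi_1 gamma(1) + phi_2 gamma(2) + c_0
  (E1) gamma(1) = phi_1 gamma(0) + phi_2 gamma(1) + c_1
  (E2) gamma(2) = phi_1 gamma(1) + phi_2 gamma(0)
From (E1): gamma(1) = A gamma(0) + B with
  A = phi_1 / (1 - phi_2) = -0.201 / 1.563 = -0.128599,   B = c_1 / (1 - phi_2) = -0.43 / 1.563 = -0.275112.
Insert (E2) into (E0): gamma(0) (1 - phi_2^2) = phi_1 (1 + phi_2) gamma(1) + c_0.
  phi_1 (1 + phi_2) = (-0.201)(0.437) = -0.087837,   1 - phi_2^2 = 0.683031.
Replace gamma(1) by A gamma(0) + B and collect gamma(0):
  gamma(0) [0.683031 - (-0.087837)(-0.128599)] = (-0.087837)(-0.275112) + 1.27133
  gamma(0) * 0.671735 = 1.295495
  gamma(0) = 1.295495 / 0.671735 = 1.92858.
Therefore gamma(0) = 1.9286 (to 4 decimal places).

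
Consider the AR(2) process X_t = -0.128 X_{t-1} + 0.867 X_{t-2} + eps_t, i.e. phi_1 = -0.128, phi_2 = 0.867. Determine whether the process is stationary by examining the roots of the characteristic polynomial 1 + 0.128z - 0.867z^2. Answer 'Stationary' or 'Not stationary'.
\text{Stationary}

The AR(p) characteristic polynomial is P(z) = 1 + 0.128z - 0.867z^2.
Stationarity requires all roots to lie outside the unit circle, i.e. |z| > 1 for every root.
Set 1 + (0.128) z + (-0.867) z^2 = 0, i.e. a z^2 + b z + c = 0 with a = -0.867, b = 0.128, c = 1.
Discriminant D = b^2 - 4ac = (0.128)^2 - 4*(-0.867)*1 = 0.016384 - (-3.468) = 3.484384.
D >= 0, so the roots are real: z = (-b +/- sqrt(D)) / (2a) = (-0.128 +/- 1.86665) / (-1.734).
  z_1 = (-0.128 + 1.86665) / (-1.734) = -1.0027,   |z_1| = 1.0027.
  z_2 = (-0.128 - 1.86665) / (-1.734) = 1.1503,   |z_2| = 1.1503.
Moduli of all roots: 1.0027, 1.1503.
All moduli strictly greater than 1? Yes.
Verdict: Stationary.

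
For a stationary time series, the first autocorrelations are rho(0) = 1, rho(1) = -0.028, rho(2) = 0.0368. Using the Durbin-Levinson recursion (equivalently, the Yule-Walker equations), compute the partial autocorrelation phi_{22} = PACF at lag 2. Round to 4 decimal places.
\phi_{22} = 0.0360

The PACF at lag k is phi_{kk}, the last component of the solution
to the Yule-Walker system G_k phi = r_k where
  (G_k)_{ij} = rho(|i - j|), (r_k)_i = rho(i), i,j = 1..k.
Equivalently, Durbin-Levinson gives phi_{kk} iteratively:
  phi_{11} = rho(1)
  phi_{kk} = [rho(k) - sum_{j=1..k-1} phi_{k-1,j} rho(k-j)]
            / [1 - sum_{j=1..k-1} phi_{k-1,j} rho(j)],
  phi_{k,j} = phi_{k-1,j} - phi_{kk} phi_{k-1,k-j},  j = 1..k-1.
Step k = 1:
  phi_11 = rho(1) = -0.028.
Step k = 2:
  phi_22 = [rho(2) - phi_11 rho(1)] / [1 - phi_11 rho(1)] = [0.0368 - (-0.028)(-0.028)] / [1 - (-0.028)(-0.028)]
         = 0.036016 / 0.999216 = 0.036.
Therefore phi_{22} = 0.0360.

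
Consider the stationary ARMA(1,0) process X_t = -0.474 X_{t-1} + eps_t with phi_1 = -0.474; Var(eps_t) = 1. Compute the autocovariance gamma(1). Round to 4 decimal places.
\gamma(1) = -0.6114

Multiply the model equation by X_{t-k} and take expectations. With theta_0 = psi_0 = 1 and psi_j the MA(infinity) weights, this gives
  gamma(k) - sum_i phi_i gamma(k-i) = c_k,
  c_k = sigma^2 * sum_{j=k..q} theta_j psi_{j-k}   (c_k = 0 for k > q),
using gamma(-m) = gamma(m).
Pure AR (q = 0): c_0 = sigma^2 = 1, c_k = 0 for k >= 1.
Equations for k = 0 and k = 1 (AR order 1):
  gamma(0) = phi_1 gamma(1) + c_0
  gamma(1) = phi_1 gamma(0) + c_1
Substituting the second into the first: gamma(0) (1 - phi_1^2) = c_0 + phi_1 c_1, so
  gamma(0) = c_0 / (1 - phi_1^2) = 1 / (1 - (-0.474)^2) = 1 / 0.775324 = 1.289783.
  gamma(1) = phi_1 gamma(0) = (-0.474)(1.289783) = -0.611357.
Therefore gamma(1) = -0.6114 (to 4 decimal places).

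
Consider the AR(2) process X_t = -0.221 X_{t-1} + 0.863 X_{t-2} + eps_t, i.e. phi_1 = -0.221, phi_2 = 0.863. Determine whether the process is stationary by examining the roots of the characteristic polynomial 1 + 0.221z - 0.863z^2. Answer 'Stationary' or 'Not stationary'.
\text{Not stationary}

The AR(p) characteristic polynomial is P(z) = 1 + 0.221z - 0.863z^2.
Stationarity requires all roots to lie outside the unit circle, i.e. |z| > 1 for every root.
Set 1 + (0.221) z + (-0.863) z^2 = 0, i.e. a z^2 + b z + c = 0 with a = -0.863, b = 0.221, c = 1.
Discriminant D = b^2 - 4ac = (0.221)^2 - 4*(-0.863)*1 = 0.048841 - (-3.452) = 3.500841.
D >= 0, so the roots are real: z = (-b +/- sqrt(D)) / (2a) = (-0.221 +/- 1.871053) / (-1.726).
  z_1 = (-0.221 + 1.871053) / (-1.726) = -0.956,   |z_1| = 0.956.
  z_2 = (-0.221 - 1.871053) / (-1.726) = 1.2121,   |z_2| = 1.2121.
Moduli of all roots: 0.9560, 1.2121.
All moduli strictly greater than 1? No.
Verdict: Not stationary.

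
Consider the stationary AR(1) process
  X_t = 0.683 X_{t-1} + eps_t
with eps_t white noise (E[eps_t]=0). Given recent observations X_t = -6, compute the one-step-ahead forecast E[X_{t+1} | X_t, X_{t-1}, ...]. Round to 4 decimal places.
E[X_{t+1} \mid \mathcal F_t] = -4.0980

For an AR(p) model X_t = c + sum_i phi_i X_{t-i} + eps_t, the
one-step-ahead conditional mean is
  E[X_{t+1} | X_t, ...] = c + sum_i phi_i X_{t+1-i}.
Substitute known values:
  E[X_{t+1} | ...] = (0.683) * (-6)
                   = -4.0980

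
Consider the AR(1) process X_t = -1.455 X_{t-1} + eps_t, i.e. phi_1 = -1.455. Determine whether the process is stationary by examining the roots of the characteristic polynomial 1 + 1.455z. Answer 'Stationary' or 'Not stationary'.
\text{Not stationary}

The AR(p) characteristic polynomial is P(z) = 1 + 1.455z.
Stationarity requires all roots to lie outside the unit circle, i.e. |z| > 1 for every root.
This is linear in z: 1 + (1.455) z = 0  =>  z = -1/(1.455) = -0.687285,  |z| = 0.687285.
Moduli of all roots: 0.6873.
All moduli strictly greater than 1? No.
Verdict: Not stationary.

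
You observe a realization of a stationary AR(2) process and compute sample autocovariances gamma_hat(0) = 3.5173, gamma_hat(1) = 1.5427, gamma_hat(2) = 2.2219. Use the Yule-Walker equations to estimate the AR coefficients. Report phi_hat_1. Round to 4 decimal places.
\hat\phi_{1} = 0.2000

The Yule-Walker equations for an AR(p) process read, in matrix form,
  Gamma_p phi = r_p,   with   (Gamma_p)_{ij} = gamma(|i - j|),
                       (r_p)_i = gamma(i),   i,j = 1..p.
Substitute the sample gammas (Toeplitz matrix and right-hand side of size 2):
  Gamma_p = [[3.5173, 1.5427], [1.5427, 3.5173]]
  r_p     = [1.5427, 2.2219]
Written out:
  3.5173 phi_1 + 1.5427 phi_2 = 1.5427
  1.5427 phi_1 + 3.5173 phi_2 = 2.2219
Solve by Cramer's rule:
  det = gamma(0)^2 - gamma(1)^2 = (3.5173)^2 - (1.5427)^2 = 12.37139929 - 2.37992329 = 9.991476
  phi_hat_1 = [gamma(1) gamma(0) - gamma(1) gamma(2)] / det = [(1.5427)(3.5173) - (1.5427)(2.2219)] / 9.991476 = 1.99841358 / 9.991476 = 0.2
  phi_hat_2 = [gamma(0) gamma(2) - gamma(1)^2] / det = [(3.5173)(2.2219) - (1.5427)^2] / 9.991476 = 5.43516558 / 9.991476 = 0.544
So phi_hat = [0.2000, 0.5440].
Therefore phi_hat_1 = 0.2000.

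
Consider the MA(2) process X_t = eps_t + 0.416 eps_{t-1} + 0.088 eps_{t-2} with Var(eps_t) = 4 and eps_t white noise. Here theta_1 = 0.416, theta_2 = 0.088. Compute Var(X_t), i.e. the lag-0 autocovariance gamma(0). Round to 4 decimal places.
\gamma(0) = 4.7232

For an MA(q) process X_t = eps_t + sum_i theta_i eps_{t-i} with
Var(eps_t) = sigma^2, the variance is
  gamma(0) = sigma^2 * (1 + sum_i theta_i^2).
  sum_i theta_i^2 = (0.416)^2 + (0.088)^2 = 0.173056 + 0.007744 = 0.1808.
  gamma(0) = 4 * (1 + 0.1808) = 4 * 1.1808 = 4.7232.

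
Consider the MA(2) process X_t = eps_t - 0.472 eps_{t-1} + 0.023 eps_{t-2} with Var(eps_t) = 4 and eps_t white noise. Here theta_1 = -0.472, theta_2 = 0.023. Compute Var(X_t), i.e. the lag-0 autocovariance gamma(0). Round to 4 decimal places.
\gamma(0) = 4.8933

For an MA(q) process X_t = eps_t + sum_i theta_i eps_{t-i} with
Var(eps_t) = sigma^2, the variance is
  gamma(0) = sigma^2 * (1 + sum_i theta_i^2).
  sum_i theta_i^2 = (-0.472)^2 + (0.023)^2 = 0.222784 + 0.000529 = 0.223313.
  gamma(0) = 4 * (1 + 0.223313) = 4 * 1.223313 = 4.893252, which rounds to 4.8933.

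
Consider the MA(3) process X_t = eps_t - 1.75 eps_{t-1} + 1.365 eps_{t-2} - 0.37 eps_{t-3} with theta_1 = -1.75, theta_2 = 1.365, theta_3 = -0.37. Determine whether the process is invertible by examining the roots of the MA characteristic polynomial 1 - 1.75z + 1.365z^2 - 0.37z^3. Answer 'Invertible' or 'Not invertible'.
\text{Invertible}

The MA(q) characteristic polynomial is P(z) = 1 - 1.75z + 1.365z^2 - 0.37z^3.
Invertibility requires all roots to lie outside the unit circle, i.e. |z| > 1 for every root.
Degree 3: look for a simple real root z0 first, then factor out (1 - z/z0) and solve the remaining quadratic.
Testing z0 = 2: P(2) = 1 + (-1.75)(2) + (1.365)(2)^2 + (-0.37)(2)^3
  = 1 + (-3.5) + (5.46) + (-2.96) = 0.  So z_0 = 2 is a root, |z_0| = 2.
Divide out the factor (1 - 0.5 z) = (1 - z/z0) (since 1/z0 = 0.5):
  P(z) = (1 - 0.5 z)(1 + (-1.25) z + (0.74) z^2)
  [check: z-coef -1.25 - (0.5) = -1.75; z^2-coef 0.74 - (0.5)(-1.25) = 1.365; z^3-coef -(0.5)(0.74) = -0.37.]
Remaining roots from the quadratic factor 1 + (-1.25) z + (0.74) z^2:
  Set 1 + (-1.25) z + (0.74) z^2 = 0, i.e. a z^2 + b z + c = 0 with a = 0.74, b = -1.25, c = 1.
  Discriminant D = b^2 - 4ac = (-1.25)^2 - 4*(0.74)*1 = 1.5625 - (2.96) = -1.3975.
  D < 0, so the roots are the complex-conjugate pair z = (-b +/- i sqrt(-D)) / (2a) = 0.8446 +/- 0.7988i.
  For a conjugate pair |z|^2 = z * conj(z) = (product of roots) = c/a = 1/(0.74) = 1.351351, so |z| = sqrt(1.351351) = 1.1625 for both roots.
Moduli of all roots: 2.0000, 1.1625, 1.1625.
All moduli strictly greater than 1? Yes.
Verdict: Invertible.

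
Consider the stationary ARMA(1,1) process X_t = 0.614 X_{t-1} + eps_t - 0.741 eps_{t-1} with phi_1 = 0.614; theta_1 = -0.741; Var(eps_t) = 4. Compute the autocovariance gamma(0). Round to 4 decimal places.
\gamma(0) = 4.1036

Multiply the model equation by X_{t-k} and take expectations. With theta_0 = psi_0 = 1 and psi_j the MA(infinity) weights, this gives
  gamma(k) - sum_i phi_i gamma(k-i) = c_k,
  c_k = sigma^2 * sum_{j=k..q} theta_j psi_{j-k}   (c_k = 0 for k > q),
using gamma(-m) = gamma(m).
psi-weights needed (psi_j = theta_j + sum_i phi_i psi_{j-i}):
  psi_1 = theta_1 + phi_1 = -0.741 + (0.614) = -0.127
Right-hand sides:
  c_0 = sigma^2 (1 + theta_1 psi_1) = 4 * (1 + (-0.741)(-0.127)) = 4 * 1.094107 = 4.376428
  c_1 = sigma^2 theta_1 = 4 * (-0.741) = -2.964
  c_2 = 0
Equations for k = 0 and k = 1 (AR order 1):
  gamma(0) = phi_1 gamma(1) + c_0
  gamma(1) = phi_1 gamma(0) + c_1
Substituting the second into the first: gamma(0) (1 - phi_1^2) = c_0 + phi_1 c_1, so
  gamma(0) = (c_0 + phi_1 c_1) / (1 - phi_1^2) = (4.376428 + (0.614)(-2.964)) / (1 - (0.614)^2) = 2.556532 / 0.623004 = 4.103556.
Therefore gamma(0) = 4.1036 (to 4 decimal places).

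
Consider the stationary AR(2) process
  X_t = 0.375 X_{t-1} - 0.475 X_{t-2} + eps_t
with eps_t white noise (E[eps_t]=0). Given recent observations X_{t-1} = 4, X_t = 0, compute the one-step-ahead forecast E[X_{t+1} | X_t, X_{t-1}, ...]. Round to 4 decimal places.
E[X_{t+1} \mid \mathcal F_t] = -1.9000

For an AR(p) model X_t = c + sum_i phi_i X_{t-i} + eps_t, the
one-step-ahead conditional mean is
  E[X_{t+1} | X_t, ...] = c + sum_i phi_i X_{t+1-i}.
Substitute known values:
  E[X_{t+1} | ...] = (0.375) * (0) + (-0.475) * (4)
                   = -1.9000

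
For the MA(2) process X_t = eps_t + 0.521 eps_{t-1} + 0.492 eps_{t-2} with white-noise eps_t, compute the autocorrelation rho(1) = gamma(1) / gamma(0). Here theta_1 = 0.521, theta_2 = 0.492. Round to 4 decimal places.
\rho(1) = 0.5136

For an MA(q) process with theta_0 = 1, the autocovariance is
  gamma(k) = sigma^2 * sum_{i=0..q-k} theta_i * theta_{i+k},
and rho(k) = gamma(k) / gamma(0). Sigma^2 cancels.
  numerator   = (1)*(0.521) + (0.521)*(0.492) = 0.777332.
  denominator = (1)^2 + (0.521)^2 + (0.492)^2 = 1.513505.
  rho(1) = 0.777332 / 1.513505 = 0.5136.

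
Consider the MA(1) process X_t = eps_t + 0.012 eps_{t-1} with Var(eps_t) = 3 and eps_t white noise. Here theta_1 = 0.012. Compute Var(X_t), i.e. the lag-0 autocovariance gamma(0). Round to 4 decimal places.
\gamma(0) = 3.0004

For an MA(q) process X_t = eps_t + sum_i theta_i eps_{t-i} with
Var(eps_t) = sigma^2, the variance is
  gamma(0) = sigma^2 * (1 + sum_i theta_i^2).
  sum_i theta_i^2 = (0.012)^2 = 0.000144.
  gamma(0) = 3 * (1 + 0.000144) = 3 * 1.000144 = 3.000432, which rounds to 3.0004.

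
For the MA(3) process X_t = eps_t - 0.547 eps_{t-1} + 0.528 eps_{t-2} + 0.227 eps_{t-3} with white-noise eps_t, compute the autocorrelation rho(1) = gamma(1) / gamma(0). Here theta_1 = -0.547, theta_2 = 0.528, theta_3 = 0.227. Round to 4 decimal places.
\rho(1) = -0.4394

For an MA(q) process with theta_0 = 1, the autocovariance is
  gamma(k) = sigma^2 * sum_{i=0..q-k} theta_i * theta_{i+k},
and rho(k) = gamma(k) / gamma(0). Sigma^2 cancels.
  numerator   = (1)*(-0.547) + (-0.547)*(0.528) + (0.528)*(0.227) = -0.71596.
  denominator = (1)^2 + (-0.547)^2 + (0.528)^2 + (0.227)^2 = 1.629522.
  rho(1) = -0.71596 / 1.629522 = -0.4394.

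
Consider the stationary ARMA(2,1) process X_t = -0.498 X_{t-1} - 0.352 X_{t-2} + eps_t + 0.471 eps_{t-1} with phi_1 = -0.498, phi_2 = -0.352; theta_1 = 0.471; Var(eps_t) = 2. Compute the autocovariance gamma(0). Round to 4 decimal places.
\gamma(0) = 2.3107

Multiply the model equation by X_{t-k} and take expectations. With theta_0 = psi_0 = 1 and psi_j the MA(infinity) weights, this gives
  gamma(k) - sum_i phi_i gamma(k-i) = c_k,
  c_k = sigma^2 * sum_{j=k..q} theta_j psi_{j-k}   (c_k = 0 for k > q),
using gamma(-m) = gamma(m).
psi-weights needed (psi_j = theta_j + sum_i phi_i psi_{j-i}):
  psi_1 = theta_1 + phi_1 = 0.471 + (-0.498) = -0.027
Right-hand sides:
  c_0 = sigma^2 (1 + theta_1 psi_1) = 2 * (1 + (0.471)(-0.027)) = 2 * 0.987283 = 1.974566
  c_1 = sigma^2 theta_1 = 2 * (0.471) = 0.942
  c_2 = 0
Equations for k = 0, 1, 2 (AR order 2, c_2 = 0):
  (E0) gamma(0) = phi_1 gamma(1) + phi_2 gamma(2) + c_0
  (E1) gamma(1) = phi_1 gamma(0) + phi_2 gamma(1) + c_1
  (E2) gamma(2) = phi_1 gamma(1) + phi_2 gamma(0)
From (E1): gamma(1) = A gamma(0) + B with
  A = phi_1 / (1 - phi_2) = -0.498 / 1.352 = -0.368343,   B = c_1 / (1 - phi_2) = 0.942 / 1.352 = 0.696746.
Insert (E2) into (E0): gamma(0) (1 - phi_2^2) = phi_1 (1 + phi_2) gamma(1) + c_0.
  phi_1 (1 + phi_2) = (-0.498)(0.648) = -0.322704,   1 - phi_2^2 = 0.876096.
Replace gamma(1) by A gamma(0) + B and collect gamma(0):
  gamma(0) [0.876096 - (-0.322704)(-0.368343)] = (-0.322704)(0.696746) + 1.974566
  gamma(0) * 0.75723 = 1.749723
  gamma(0) = 1.749723 / 0.75723 = 2.310689.
Therefore gamma(0) = 2.3107 (to 4 decimal places).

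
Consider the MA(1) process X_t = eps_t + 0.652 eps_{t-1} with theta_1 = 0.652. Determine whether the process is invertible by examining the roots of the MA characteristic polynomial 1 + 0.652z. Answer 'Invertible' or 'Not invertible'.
\text{Invertible}

The MA(q) characteristic polynomial is P(z) = 1 + 0.652z.
Invertibility requires all roots to lie outside the unit circle, i.e. |z| > 1 for every root.
This is linear in z: 1 + (0.652) z = 0  =>  z = -1/(0.652) = -1.533742,  |z| = 1.533742.
Moduli of all roots: 1.5337.
All moduli strictly greater than 1? Yes.
Verdict: Invertible.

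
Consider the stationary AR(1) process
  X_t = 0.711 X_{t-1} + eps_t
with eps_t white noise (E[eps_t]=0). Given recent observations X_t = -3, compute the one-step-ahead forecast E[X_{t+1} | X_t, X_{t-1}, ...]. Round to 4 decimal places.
E[X_{t+1} \mid \mathcal F_t] = -2.1330

For an AR(p) model X_t = c + sum_i phi_i X_{t-i} + eps_t, the
one-step-ahead conditional mean is
  E[X_{t+1} | X_t, ...] = c + sum_i phi_i X_{t+1-i}.
Substitute known values:
  E[X_{t+1} | ...] = (0.711) * (-3)
                   = -2.1330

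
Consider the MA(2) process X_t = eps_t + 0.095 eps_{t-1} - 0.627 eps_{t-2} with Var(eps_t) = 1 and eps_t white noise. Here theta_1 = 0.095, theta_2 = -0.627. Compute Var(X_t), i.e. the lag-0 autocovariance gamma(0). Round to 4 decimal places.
\gamma(0) = 1.4022

For an MA(q) process X_t = eps_t + sum_i theta_i eps_{t-i} with
Var(eps_t) = sigma^2, the variance is
  gamma(0) = sigma^2 * (1 + sum_i theta_i^2).
  sum_i theta_i^2 = (0.095)^2 + (-0.627)^2 = 0.009025 + 0.393129 = 0.402154.
  gamma(0) = 1 * (1 + 0.402154) = 1 * 1.402154 = 1.402154, which rounds to 1.4022.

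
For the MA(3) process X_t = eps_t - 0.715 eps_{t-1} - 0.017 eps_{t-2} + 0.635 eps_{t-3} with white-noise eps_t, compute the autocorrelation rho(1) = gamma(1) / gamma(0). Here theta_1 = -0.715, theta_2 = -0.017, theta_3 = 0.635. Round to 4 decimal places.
\rho(1) = -0.3727

For an MA(q) process with theta_0 = 1, the autocovariance is
  gamma(k) = sigma^2 * sum_{i=0..q-k} theta_i * theta_{i+k},
and rho(k) = gamma(k) / gamma(0). Sigma^2 cancels.
  numerator   = (1)*(-0.715) + (-0.715)*(-0.017) + (-0.017)*(0.635) = -0.71364.
  denominator = (1)^2 + (-0.715)^2 + (-0.017)^2 + (0.635)^2 = 1.914739.
  rho(1) = -0.71364 / 1.914739 = -0.3727.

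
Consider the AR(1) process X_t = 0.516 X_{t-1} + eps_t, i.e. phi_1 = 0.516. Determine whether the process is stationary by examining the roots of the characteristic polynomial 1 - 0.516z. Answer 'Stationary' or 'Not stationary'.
\text{Stationary}

The AR(p) characteristic polynomial is P(z) = 1 - 0.516z.
Stationarity requires all roots to lie outside the unit circle, i.e. |z| > 1 for every root.
This is linear in z: 1 + (-0.516) z = 0  =>  z = -1/(-0.516) = 1.937984,  |z| = 1.937984.
Moduli of all roots: 1.9380.
All moduli strictly greater than 1? Yes.
Verdict: Stationary.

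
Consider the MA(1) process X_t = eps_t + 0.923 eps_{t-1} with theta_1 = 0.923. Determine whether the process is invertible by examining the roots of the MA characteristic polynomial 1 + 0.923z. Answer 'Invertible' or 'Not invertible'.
\text{Invertible}

The MA(q) characteristic polynomial is P(z) = 1 + 0.923z.
Invertibility requires all roots to lie outside the unit circle, i.e. |z| > 1 for every root.
This is linear in z: 1 + (0.923) z = 0  =>  z = -1/(0.923) = -1.083424,  |z| = 1.083424.
Moduli of all roots: 1.0834.
All moduli strictly greater than 1? Yes.
Verdict: Invertible.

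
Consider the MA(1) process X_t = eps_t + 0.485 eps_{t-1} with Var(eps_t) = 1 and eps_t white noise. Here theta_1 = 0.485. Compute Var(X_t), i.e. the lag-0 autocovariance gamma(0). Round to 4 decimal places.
\gamma(0) = 1.2352

For an MA(q) process X_t = eps_t + sum_i theta_i eps_{t-i} with
Var(eps_t) = sigma^2, the variance is
  gamma(0) = sigma^2 * (1 + sum_i theta_i^2).
  sum_i theta_i^2 = (0.485)^2 = 0.235225.
  gamma(0) = 1 * (1 + 0.235225) = 1 * 1.235225 = 1.235225, which rounds to 1.2352.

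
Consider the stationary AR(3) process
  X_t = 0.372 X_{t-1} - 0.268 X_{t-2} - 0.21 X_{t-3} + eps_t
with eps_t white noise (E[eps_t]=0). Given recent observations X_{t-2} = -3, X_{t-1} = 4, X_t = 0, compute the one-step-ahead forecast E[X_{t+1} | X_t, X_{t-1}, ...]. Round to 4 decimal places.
E[X_{t+1} \mid \mathcal F_t] = -0.4420

For an AR(p) model X_t = c + sum_i phi_i X_{t-i} + eps_t, the
one-step-ahead conditional mean is
  E[X_{t+1} | X_t, ...] = c + sum_i phi_i X_{t+1-i}.
Substitute known values:
  E[X_{t+1} | ...] = (0.372) * (0) + (-0.268) * (4) + (-0.21) * (-3)
                   = -0.4420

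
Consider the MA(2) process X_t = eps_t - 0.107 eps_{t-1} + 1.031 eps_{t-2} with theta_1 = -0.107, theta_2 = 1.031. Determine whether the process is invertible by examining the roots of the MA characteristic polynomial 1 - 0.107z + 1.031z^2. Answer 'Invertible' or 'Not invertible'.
\text{Not invertible}

The MA(q) characteristic polynomial is P(z) = 1 - 0.107z + 1.031z^2.
Invertibility requires all roots to lie outside the unit circle, i.e. |z| > 1 for every root.
Set 1 + (-0.107) z + (1.031) z^2 = 0, i.e. a z^2 + b z + c = 0 with a = 1.031, b = -0.107, c = 1.
Discriminant D = b^2 - 4ac = (-0.107)^2 - 4*(1.031)*1 = 0.011449 - (4.124) = -4.112551.
D < 0, so the roots are the complex-conjugate pair z = (-b +/- i sqrt(-D)) / (2a) = 0.0519 +/- 0.9835i.
For a conjugate pair |z|^2 = z * conj(z) = (product of roots) = c/a = 1/(1.031) = 0.969932, so |z| = sqrt(0.969932) = 0.9849 for both roots.
Moduli of all roots: 0.9849, 0.9849.
All moduli strictly greater than 1? No.
Verdict: Not invertible.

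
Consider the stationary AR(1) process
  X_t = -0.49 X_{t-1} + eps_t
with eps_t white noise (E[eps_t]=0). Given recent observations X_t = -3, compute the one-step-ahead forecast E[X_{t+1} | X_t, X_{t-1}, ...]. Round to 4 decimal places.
E[X_{t+1} \mid \mathcal F_t] = 1.4700

For an AR(p) model X_t = c + sum_i phi_i X_{t-i} + eps_t, the
one-step-ahead conditional mean is
  E[X_{t+1} | X_t, ...] = c + sum_i phi_i X_{t+1-i}.
Substitute known values:
  E[X_{t+1} | ...] = (-0.49) * (-3)
                   = 1.4700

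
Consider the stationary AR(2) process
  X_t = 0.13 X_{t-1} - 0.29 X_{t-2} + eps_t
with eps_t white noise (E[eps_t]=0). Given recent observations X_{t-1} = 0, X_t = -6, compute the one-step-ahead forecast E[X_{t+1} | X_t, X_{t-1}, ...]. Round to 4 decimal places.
E[X_{t+1} \mid \mathcal F_t] = -0.7800

For an AR(p) model X_t = c + sum_i phi_i X_{t-i} + eps_t, the
one-step-ahead conditional mean is
  E[X_{t+1} | X_t, ...] = c + sum_i phi_i X_{t+1-i}.
Substitute known values:
  E[X_{t+1} | ...] = (0.13) * (-6) + (-0.29) * (0)
                   = -0.7800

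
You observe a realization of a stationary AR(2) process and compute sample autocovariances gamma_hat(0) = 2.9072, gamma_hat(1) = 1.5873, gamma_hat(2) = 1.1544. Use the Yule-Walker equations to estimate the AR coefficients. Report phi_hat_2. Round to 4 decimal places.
\hat\phi_{2} = 0.1410

The Yule-Walker equations for an AR(p) process read, in matrix form,
  Gamma_p phi = r_p,   with   (Gamma_p)_{ij} = gamma(|i - j|),
                       (r_p)_i = gamma(i),   i,j = 1..p.
Substitute the sample gammas (Toeplitz matrix and right-hand side of size 2):
  Gamma_p = [[2.9072, 1.5873], [1.5873, 2.9072]]
  r_p     = [1.5873, 1.1544]
Written out:
  2.9072 phi_1 + 1.5873 phi_2 = 1.5873
  1.5873 phi_1 + 2.9072 phi_2 = 1.1544
Solve by Cramer's rule:
  det = gamma(0)^2 - gamma(1)^2 = (2.9072)^2 - (1.5873)^2 = 8.45181184 - 2.51952129 = 5.93229055
  phi_hat_1 = [gamma(1) gamma(0) - gamma(1) gamma(2)] / det = [(1.5873)(2.9072) - (1.5873)(1.1544)] / 5.93229055 = 2.78221944 / 5.93229055 = 0.469
  phi_hat_2 = [gamma(0) gamma(2) - gamma(1)^2] / det = [(2.9072)(1.1544) - (1.5873)^2] / 5.93229055 = 0.83655039 / 5.93229055 = 0.141
So phi_hat = [0.4690, 0.1410].
Therefore phi_hat_2 = 0.1410.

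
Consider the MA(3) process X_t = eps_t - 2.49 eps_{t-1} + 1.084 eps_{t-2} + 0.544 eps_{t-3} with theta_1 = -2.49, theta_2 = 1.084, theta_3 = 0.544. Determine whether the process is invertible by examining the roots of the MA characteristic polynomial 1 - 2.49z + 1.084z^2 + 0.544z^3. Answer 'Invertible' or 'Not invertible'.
\text{Not invertible}

The MA(q) characteristic polynomial is P(z) = 1 - 2.49z + 1.084z^2 + 0.544z^3.
Invertibility requires all roots to lie outside the unit circle, i.e. |z| > 1 for every root.
Degree 3: look for a simple real root z0 first, then factor out (1 - z/z0) and solve the remaining quadratic.
Testing z0 = 0.625: P(0.625) = 1 + (-2.49)(0.625) + (1.084)(0.625)^2 + (0.544)(0.625)^3
  = 1 + (-1.55625) + (0.423438) + (0.132812) = 0.  So z_0 = 0.625 is a root, |z_0| = 0.625.
Divide out the factor (1 - 1.6 z) = (1 - z/z0) (since 1/z0 = 1.6):
  P(z) = (1 - 1.6 z)(1 + (-0.89) z + (-0.34) z^2)
  [check: z-coef -0.89 - (1.6) = -2.49; z^2-coef -0.34 - (1.6)(-0.89) = 1.084; z^3-coef -(1.6)(-0.34) = 0.544.]
Remaining roots from the quadratic factor 1 + (-0.89) z + (-0.34) z^2:
  Set 1 + (-0.89) z + (-0.34) z^2 = 0, i.e. a z^2 + b z + c = 0 with a = -0.34, b = -0.89, c = 1.
  Discriminant D = b^2 - 4ac = (-0.89)^2 - 4*(-0.34)*1 = 0.7921 - (-1.36) = 2.1521.
  D >= 0, so the roots are real: z = (-b +/- sqrt(D)) / (2a) = (0.89 +/- 1.467004) / (-0.68).
    z_1 = (0.89 + 1.467004) / (-0.68) = -3.4662,   |z_1| = 3.4662.
    z_2 = (0.89 - 1.467004) / (-0.68) = 0.8485,   |z_2| = 0.8485.
Moduli of all roots: 0.6250, 3.4662, 0.8485.
All moduli strictly greater than 1? No.
Verdict: Not invertible.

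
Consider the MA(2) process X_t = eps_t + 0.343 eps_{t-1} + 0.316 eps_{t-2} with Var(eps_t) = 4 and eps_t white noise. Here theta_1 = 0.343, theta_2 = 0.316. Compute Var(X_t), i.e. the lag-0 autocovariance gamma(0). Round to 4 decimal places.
\gamma(0) = 4.8700

For an MA(q) process X_t = eps_t + sum_i theta_i eps_{t-i} with
Var(eps_t) = sigma^2, the variance is
  gamma(0) = sigma^2 * (1 + sum_i theta_i^2).
  sum_i theta_i^2 = (0.343)^2 + (0.316)^2 = 0.117649 + 0.099856 = 0.217505.
  gamma(0) = 4 * (1 + 0.217505) = 4 * 1.217505 = 4.87002, which rounds to 4.8700.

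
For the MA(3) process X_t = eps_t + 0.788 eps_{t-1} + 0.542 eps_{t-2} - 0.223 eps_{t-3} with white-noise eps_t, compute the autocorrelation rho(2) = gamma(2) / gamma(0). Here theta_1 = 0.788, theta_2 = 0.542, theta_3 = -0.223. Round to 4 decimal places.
\rho(2) = 0.1865

For an MA(q) process with theta_0 = 1, the autocovariance is
  gamma(k) = sigma^2 * sum_{i=0..q-k} theta_i * theta_{i+k},
and rho(k) = gamma(k) / gamma(0). Sigma^2 cancels.
  numerator   = (1)*(0.542) + (0.788)*(-0.223) = 0.366276.
  denominator = (1)^2 + (0.788)^2 + (0.542)^2 + (-0.223)^2 = 1.964437.
  rho(2) = 0.366276 / 1.964437 = 0.1865.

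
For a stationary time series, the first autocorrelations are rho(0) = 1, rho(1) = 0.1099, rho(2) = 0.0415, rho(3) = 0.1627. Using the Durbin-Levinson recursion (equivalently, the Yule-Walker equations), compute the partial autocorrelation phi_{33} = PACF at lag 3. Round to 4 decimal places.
\phi_{33} = 0.1570

The PACF at lag k is phi_{kk}, the last component of the solution
to the Yule-Walker system G_k phi = r_k where
  (G_k)_{ij} = rho(|i - j|), (r_k)_i = rho(i), i,j = 1..k.
Equivalently, Durbin-Levinson gives phi_{kk} iteratively:
  phi_{11} = rho(1)
  phi_{kk} = [rho(k) - sum_{j=1..k-1} phi_{k-1,j} rho(k-j)]
            / [1 - sum_{j=1..k-1} phi_{k-1,j} rho(j)],
  phi_{k,j} = phi_{k-1,j} - phi_{kk} phi_{k-1,k-j},  j = 1..k-1.
Step k = 1:
  phi_11 = rho(1) = 0.1099.
Step k = 2:
  phi_22 = [rho(2) - phi_11 rho(1)] / [1 - phi_11 rho(1)] = [0.0415 - (0.1099)(0.1099)] / [1 - (0.1099)(0.1099)]
         = 0.02942199 / 0.98792199 = 0.029782.
  Update: phi_21 = phi_11 - phi_22 phi_11 = 0.1099 - (0.029782)(0.1099) = 0.106627.
Step k = 3:
  phi_33 = [rho(3) - phi_21 rho(2) - phi_22 rho(1)] / [1 - phi_21 rho(1) - phi_22 rho(2)]
    numerator   = 0.1627 - (0.106627)(0.0415) - (0.029782)(0.1099) = 0.15500197
    denominator = 1 - (0.106627)(0.1099) - (0.029782)(0.0415) = 0.98704575
  phi_33 = 0.15500197 / 0.98704575 = 0.157.
Therefore phi_{33} = 0.1570.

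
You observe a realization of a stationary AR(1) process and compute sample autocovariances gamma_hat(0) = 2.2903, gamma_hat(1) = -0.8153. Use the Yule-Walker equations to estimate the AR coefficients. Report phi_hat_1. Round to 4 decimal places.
\hat\phi_{1} = -0.3560

The Yule-Walker equations for an AR(p) process read, in matrix form,
  Gamma_p phi = r_p,   with   (Gamma_p)_{ij} = gamma(|i - j|),
                       (r_p)_i = gamma(i),   i,j = 1..p.
Substitute the sample gammas (Toeplitz matrix and right-hand side of size 1):
  Gamma_p = [[2.2903]]
  r_p     = [-0.8153]
With p = 1 this is the single equation gamma(0) phi_1 = gamma(1):
  phi_hat_1 = gamma(1) / gamma(0) = -0.8153 / 2.2903 = -0.3560.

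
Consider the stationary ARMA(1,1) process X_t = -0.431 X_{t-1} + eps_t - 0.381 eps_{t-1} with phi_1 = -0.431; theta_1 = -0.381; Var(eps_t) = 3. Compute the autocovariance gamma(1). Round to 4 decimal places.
\gamma(1) = -3.4830

Multiply the model equation by X_{t-k} and take expectations. With theta_0 = psi_0 = 1 and psi_j the MA(infinity) weights, this gives
  gamma(k) - sum_i phi_i gamma(k-i) = c_k,
  c_k = sigma^2 * sum_{j=k..q} theta_j psi_{j-k}   (c_k = 0 for k > q),
using gamma(-m) = gamma(m).
psi-weights needed (psi_j = theta_j + sum_i phi_i psi_{j-i}):
  psi_1 = theta_1 + phi_1 = -0.381 + (-0.431) = -0.812
Right-hand sides:
  c_0 = sigma^2 (1 + theta_1 psi_1) = 3 * (1 + (-0.381)(-0.812)) = 3 * 1.309372 = 3.928116
  c_1 = sigma^2 theta_1 = 3 * (-0.381) = -1.143
  c_2 = 0
Equations for k = 0 and k = 1 (AR order 1):
  gamma(0) = phi_1 gamma(1) + c_0
  gamma(1) = phi_1 gamma(0) + c_1
Substituting the second into the first: gamma(0) (1 - phi_1^2) = c_0 + phi_1 c_1, so
  gamma(0) = (c_0 + phi_1 c_1) / (1 - phi_1^2) = (3.928116 + (-0.431)(-1.143)) / (1 - (-0.431)^2) = 4.420749 / 0.814239 = 5.429301.
  gamma(1) = phi_1 gamma(0) + c_1 = (-0.431)(5.429301) + (-1.143) = -3.483029.
Therefore gamma(1) = -3.4830 (to 4 decimal places).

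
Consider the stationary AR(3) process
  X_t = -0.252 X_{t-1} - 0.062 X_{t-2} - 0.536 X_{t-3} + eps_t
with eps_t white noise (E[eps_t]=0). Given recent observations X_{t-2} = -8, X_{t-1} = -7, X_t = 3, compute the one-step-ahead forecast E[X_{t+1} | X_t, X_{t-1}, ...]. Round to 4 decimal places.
E[X_{t+1} \mid \mathcal F_t] = 3.9660

For an AR(p) model X_t = c + sum_i phi_i X_{t-i} + eps_t, the
one-step-ahead conditional mean is
  E[X_{t+1} | X_t, ...] = c + sum_i phi_i X_{t+1-i}.
Substitute known values:
  E[X_{t+1} | ...] = (-0.252) * (3) + (-0.062) * (-7) + (-0.536) * (-8)
                   = 3.9660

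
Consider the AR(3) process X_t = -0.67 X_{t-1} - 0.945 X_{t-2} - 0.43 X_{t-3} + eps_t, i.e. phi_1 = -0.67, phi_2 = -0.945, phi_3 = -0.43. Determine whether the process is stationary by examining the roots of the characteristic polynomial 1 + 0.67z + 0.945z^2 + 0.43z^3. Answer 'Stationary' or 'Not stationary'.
\text{Stationary}

The AR(p) characteristic polynomial is P(z) = 1 + 0.67z + 0.945z^2 + 0.43z^3.
Stationarity requires all roots to lie outside the unit circle, i.e. |z| > 1 for every root.
Degree 3: look for a simple real root z0 first, then factor out (1 - z/z0) and solve the remaining quadratic.
Testing z0 = -2: P(-2) = 1 + (0.67)(-2) + (0.945)(-2)^2 + (0.43)(-2)^3
  = 1 + (-1.34) + (3.78) + (-3.44) = 0.  So z_0 = -2 is a root, |z_0| = 2.
Divide out the factor (1 + 0.5 z) = (1 - z/z0) (since 1/z0 = -0.5):
  P(z) = (1 + 0.5 z)(1 + (0.17) z + (0.86) z^2)
  [check: z-coef 0.17 - (-0.5) = 0.67; z^2-coef 0.86 - (-0.5)(0.17) = 0.945; z^3-coef -(-0.5)(0.86) = 0.43.]
Remaining roots from the quadratic factor 1 + (0.17) z + (0.86) z^2:
  Set 1 + (0.17) z + (0.86) z^2 = 0, i.e. a z^2 + b z + c = 0 with a = 0.86, b = 0.17, c = 1.
  Discriminant D = b^2 - 4ac = (0.17)^2 - 4*(0.86)*1 = 0.0289 - (3.44) = -3.4111.
  D < 0, so the roots are the complex-conjugate pair z = (-b +/- i sqrt(-D)) / (2a) = -0.0988 +/- 1.0738i.
  For a conjugate pair |z|^2 = z * conj(z) = (product of roots) = c/a = 1/(0.86) = 1.162791, so |z| = sqrt(1.162791) = 1.0783 for both roots.
Moduli of all roots: 2.0000, 1.0783, 1.0783.
All moduli strictly greater than 1? Yes.
Verdict: Stationary.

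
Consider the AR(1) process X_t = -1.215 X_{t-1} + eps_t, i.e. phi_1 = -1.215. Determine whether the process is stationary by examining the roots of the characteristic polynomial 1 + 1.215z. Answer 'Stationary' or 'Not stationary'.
\text{Not stationary}

The AR(p) characteristic polynomial is P(z) = 1 + 1.215z.
Stationarity requires all roots to lie outside the unit circle, i.e. |z| > 1 for every root.
This is linear in z: 1 + (1.215) z = 0  =>  z = -1/(1.215) = -0.823045,  |z| = 0.823045.
Moduli of all roots: 0.8230.
All moduli strictly greater than 1? No.
Verdict: Not stationary.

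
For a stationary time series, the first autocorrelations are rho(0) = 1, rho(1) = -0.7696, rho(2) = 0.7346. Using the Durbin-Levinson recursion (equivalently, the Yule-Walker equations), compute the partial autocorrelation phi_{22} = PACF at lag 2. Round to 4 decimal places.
\phi_{22} = 0.3491

The PACF at lag k is phi_{kk}, the last component of the solution
to the Yule-Walker system G_k phi = r_k where
  (G_k)_{ij} = rho(|i - j|), (r_k)_i = rho(i), i,j = 1..k.
Equivalently, Durbin-Levinson gives phi_{kk} iteratively:
  phi_{11} = rho(1)
  phi_{kk} = [rho(k) - sum_{j=1..k-1} phi_{k-1,j} rho(k-j)]
            / [1 - sum_{j=1..k-1} phi_{k-1,j} rho(j)],
  phi_{k,j} = phi_{k-1,j} - phi_{kk} phi_{k-1,k-j},  j = 1..k-1.
Step k = 1:
  phi_11 = rho(1) = -0.7696.
Step k = 2:
  phi_22 = [rho(2) - phi_11 rho(1)] / [1 - phi_11 rho(1)] = [0.7346 - (-0.7696)(-0.7696)] / [1 - (-0.7696)(-0.7696)]
         = 0.14231584 / 0.40771584 = 0.3491.
Therefore phi_{22} = 0.3491.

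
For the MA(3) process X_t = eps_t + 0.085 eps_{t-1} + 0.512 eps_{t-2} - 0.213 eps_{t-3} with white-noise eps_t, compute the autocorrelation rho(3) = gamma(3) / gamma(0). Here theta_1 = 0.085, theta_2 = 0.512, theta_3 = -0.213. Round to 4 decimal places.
\rho(3) = -0.1620

For an MA(q) process with theta_0 = 1, the autocovariance is
  gamma(k) = sigma^2 * sum_{i=0..q-k} theta_i * theta_{i+k},
and rho(k) = gamma(k) / gamma(0). Sigma^2 cancels.
  numerator   = (1)*(-0.213) = -0.213.
  denominator = (1)^2 + (0.085)^2 + (0.512)^2 + (-0.213)^2 = 1.314738.
  rho(3) = -0.213 / 1.314738 = -0.1620.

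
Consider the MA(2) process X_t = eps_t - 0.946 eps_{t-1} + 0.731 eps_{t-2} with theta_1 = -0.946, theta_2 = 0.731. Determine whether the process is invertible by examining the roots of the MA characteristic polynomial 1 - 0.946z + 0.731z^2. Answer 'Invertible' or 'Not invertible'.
\text{Invertible}

The MA(q) characteristic polynomial is P(z) = 1 - 0.946z + 0.731z^2.
Invertibility requires all roots to lie outside the unit circle, i.e. |z| > 1 for every root.
Set 1 + (-0.946) z + (0.731) z^2 = 0, i.e. a z^2 + b z + c = 0 with a = 0.731, b = -0.946, c = 1.
Discriminant D = b^2 - 4ac = (-0.946)^2 - 4*(0.731)*1 = 0.894916 - (2.924) = -2.029084.
D < 0, so the roots are the complex-conjugate pair z = (-b +/- i sqrt(-D)) / (2a) = 0.6471 +/- 0.9743i.
For a conjugate pair |z|^2 = z * conj(z) = (product of roots) = c/a = 1/(0.731) = 1.367989, so |z| = sqrt(1.367989) = 1.1696 for both roots.
Moduli of all roots: 1.1696, 1.1696.
All moduli strictly greater than 1? Yes.
Verdict: Invertible.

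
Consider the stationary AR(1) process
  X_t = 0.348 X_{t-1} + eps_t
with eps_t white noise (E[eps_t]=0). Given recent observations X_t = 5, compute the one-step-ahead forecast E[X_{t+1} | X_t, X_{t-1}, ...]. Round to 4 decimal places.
E[X_{t+1} \mid \mathcal F_t] = 1.7400

For an AR(p) model X_t = c + sum_i phi_i X_{t-i} + eps_t, the
one-step-ahead conditional mean is
  E[X_{t+1} | X_t, ...] = c + sum_i phi_i X_{t+1-i}.
Substitute known values:
  E[X_{t+1} | ...] = (0.348) * (5)
                   = 1.7400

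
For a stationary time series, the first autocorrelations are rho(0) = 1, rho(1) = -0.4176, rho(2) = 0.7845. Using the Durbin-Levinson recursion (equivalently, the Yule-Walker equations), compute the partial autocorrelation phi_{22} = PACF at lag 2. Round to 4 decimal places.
\phi_{22} = 0.7390

The PACF at lag k is phi_{kk}, the last component of the solution
to the Yule-Walker system G_k phi = r_k where
  (G_k)_{ij} = rho(|i - j|), (r_k)_i = rho(i), i,j = 1..k.
Equivalently, Durbin-Levinson gives phi_{kk} iteratively:
  phi_{11} = rho(1)
  phi_{kk} = [rho(k) - sum_{j=1..k-1} phi_{k-1,j} rho(k-j)]
            / [1 - sum_{j=1..k-1} phi_{k-1,j} rho(j)],
  phi_{k,j} = phi_{k-1,j} - phi_{kk} phi_{k-1,k-j},  j = 1..k-1.
Step k = 1:
  phi_11 = rho(1) = -0.4176.
Step k = 2:
  phi_22 = [rho(2) - phi_11 rho(1)] / [1 - phi_11 rho(1)] = [0.7845 - (-0.4176)(-0.4176)] / [1 - (-0.4176)(-0.4176)]
         = 0.61011024 / 0.82561024 = 0.739.
Therefore phi_{22} = 0.7390.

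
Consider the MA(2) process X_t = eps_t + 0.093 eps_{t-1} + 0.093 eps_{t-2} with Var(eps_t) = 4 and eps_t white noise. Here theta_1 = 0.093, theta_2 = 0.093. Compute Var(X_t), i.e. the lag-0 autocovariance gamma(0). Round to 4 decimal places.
\gamma(0) = 4.0692

For an MA(q) process X_t = eps_t + sum_i theta_i eps_{t-i} with
Var(eps_t) = sigma^2, the variance is
  gamma(0) = sigma^2 * (1 + sum_i theta_i^2).
  sum_i theta_i^2 = (0.093)^2 + (0.093)^2 = 0.008649 + 0.008649 = 0.017298.
  gamma(0) = 4 * (1 + 0.017298) = 4 * 1.017298 = 4.069192, which rounds to 4.0692.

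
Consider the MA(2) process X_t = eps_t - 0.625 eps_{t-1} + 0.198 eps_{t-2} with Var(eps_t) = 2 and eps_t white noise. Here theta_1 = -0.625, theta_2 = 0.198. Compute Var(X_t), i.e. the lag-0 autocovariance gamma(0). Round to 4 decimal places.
\gamma(0) = 2.8597

For an MA(q) process X_t = eps_t + sum_i theta_i eps_{t-i} with
Var(eps_t) = sigma^2, the variance is
  gamma(0) = sigma^2 * (1 + sum_i theta_i^2).
  sum_i theta_i^2 = (-0.625)^2 + (0.198)^2 = 0.390625 + 0.039204 = 0.429829.
  gamma(0) = 2 * (1 + 0.429829) = 2 * 1.429829 = 2.859658, which rounds to 2.8597.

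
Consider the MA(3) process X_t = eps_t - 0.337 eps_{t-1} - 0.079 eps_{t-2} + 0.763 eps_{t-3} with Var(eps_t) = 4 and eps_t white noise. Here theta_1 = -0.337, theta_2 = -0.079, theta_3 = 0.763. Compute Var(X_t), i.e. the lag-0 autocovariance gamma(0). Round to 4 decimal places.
\gamma(0) = 6.8079

For an MA(q) process X_t = eps_t + sum_i theta_i eps_{t-i} with
Var(eps_t) = sigma^2, the variance is
  gamma(0) = sigma^2 * (1 + sum_i theta_i^2).
  sum_i theta_i^2 = (-0.337)^2 + (-0.079)^2 + (0.763)^2 = 0.113569 + 0.006241 + 0.582169 = 0.701979.
  gamma(0) = 4 * (1 + 0.701979) = 4 * 1.701979 = 6.807916, which rounds to 6.8079.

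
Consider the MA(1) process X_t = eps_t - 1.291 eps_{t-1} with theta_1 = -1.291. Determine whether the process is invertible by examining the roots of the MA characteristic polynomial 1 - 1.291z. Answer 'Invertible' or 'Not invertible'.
\text{Not invertible}

The MA(q) characteristic polynomial is P(z) = 1 - 1.291z.
Invertibility requires all roots to lie outside the unit circle, i.e. |z| > 1 for every root.
This is linear in z: 1 + (-1.291) z = 0  =>  z = -1/(-1.291) = 0.774593,  |z| = 0.774593.
Moduli of all roots: 0.7746.
All moduli strictly greater than 1? No.
Verdict: Not invertible.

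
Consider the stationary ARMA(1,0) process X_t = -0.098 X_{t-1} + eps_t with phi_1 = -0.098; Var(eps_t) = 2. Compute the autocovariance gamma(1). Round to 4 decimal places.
\gamma(1) = -0.1979

Multiply the model equation by X_{t-k} and take expectations. With theta_0 = psi_0 = 1 and psi_j the MA(infinity) weights, this gives
  gamma(k) - sum_i phi_i gamma(k-i) = c_k,
  c_k = sigma^2 * sum_{j=k..q} theta_j psi_{j-k}   (c_k = 0 for k > q),
using gamma(-m) = gamma(m).
Pure AR (q = 0): c_0 = sigma^2 = 2, c_k = 0 for k >= 1.
Equations for k = 0 and k = 1 (AR order 1):
  gamma(0) = phi_1 gamma(1) + c_0
  gamma(1) = phi_1 gamma(0) + c_1
Substituting the second into the first: gamma(0) (1 - phi_1^2) = c_0 + phi_1 c_1, so
  gamma(0) = c_0 / (1 - phi_1^2) = 2 / (1 - (-0.098)^2) = 2 / 0.990396 = 2.019394.
  gamma(1) = phi_1 gamma(0) = (-0.098)(2.019394) = -0.197901.
Therefore gamma(1) = -0.1979 (to 4 decimal places).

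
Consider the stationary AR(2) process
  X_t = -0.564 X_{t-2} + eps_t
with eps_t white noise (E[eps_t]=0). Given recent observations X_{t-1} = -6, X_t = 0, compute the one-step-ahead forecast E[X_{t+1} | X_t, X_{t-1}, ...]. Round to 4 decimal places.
E[X_{t+1} \mid \mathcal F_t] = 3.3840

For an AR(p) model X_t = c + sum_i phi_i X_{t-i} + eps_t, the
one-step-ahead conditional mean is
  E[X_{t+1} | X_t, ...] = c + sum_i phi_i X_{t+1-i}.
Substitute known values:
  E[X_{t+1} | ...] = (0) * (0) + (-0.564) * (-6)
                   = 3.3840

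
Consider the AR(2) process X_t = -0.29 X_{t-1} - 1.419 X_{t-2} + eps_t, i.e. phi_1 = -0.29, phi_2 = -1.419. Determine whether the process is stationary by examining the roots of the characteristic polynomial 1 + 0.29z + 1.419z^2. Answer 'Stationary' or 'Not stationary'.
\text{Not stationary}

The AR(p) characteristic polynomial is P(z) = 1 + 0.29z + 1.419z^2.
Stationarity requires all roots to lie outside the unit circle, i.e. |z| > 1 for every root.
Set 1 + (0.29) z + (1.419) z^2 = 0, i.e. a z^2 + b z + c = 0 with a = 1.419, b = 0.29, c = 1.
Discriminant D = b^2 - 4ac = (0.29)^2 - 4*(1.419)*1 = 0.0841 - (5.676) = -5.5919.
D < 0, so the roots are the complex-conjugate pair z = (-b +/- i sqrt(-D)) / (2a) = -0.1022 +/- 0.8332i.
For a conjugate pair |z|^2 = z * conj(z) = (product of roots) = c/a = 1/(1.419) = 0.704722, so |z| = sqrt(0.704722) = 0.8395 for both roots.
Moduli of all roots: 0.8395, 0.8395.
All moduli strictly greater than 1? No.
Verdict: Not stationary.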